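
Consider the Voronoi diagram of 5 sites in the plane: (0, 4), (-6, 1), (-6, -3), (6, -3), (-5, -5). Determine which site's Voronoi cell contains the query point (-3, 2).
Nearest site = (-6, 1)

The Voronoi cell of site s contains exactly those query points closer to s than to any other site. Compute squared distances from q = (-3, 2) to each site:
  (-6 − -3)² + (1 − 2)² = 10
  (0 − -3)² + (4 − 2)² = 13
  (-6 − -3)² + (-3 − 2)² = 34
  (-5 − -3)² + (-5 − 2)² = 53
  (6 − -3)² + (-3 − 2)² = 106
Minimum is attained by (-6, 1), so q lies in its Voronoi cell.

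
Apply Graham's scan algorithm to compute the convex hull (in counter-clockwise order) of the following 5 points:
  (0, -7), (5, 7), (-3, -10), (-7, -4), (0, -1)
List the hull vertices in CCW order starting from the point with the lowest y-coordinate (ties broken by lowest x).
Hull (CCW) = [(-3, -10), (0, -7), (5, 7), (-7, -4)]

Graham scan procedure:
  1. Find the pivot p₀ = point with lowest y (tie → lowest x): (-3, -10).
  2. Sort the remaining points by polar angle around p₀.
  3. Walk through sorted points, maintaining a stack; pop the top while the last three entries make a non-left turn (cross product ≤ 0).
  4. Final stack is the convex hull in CCW order: (-3, -10), (0, -7), (5, 7), (-7, -4).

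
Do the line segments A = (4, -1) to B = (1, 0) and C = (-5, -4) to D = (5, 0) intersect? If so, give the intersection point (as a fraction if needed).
Yes; intersection at (35/11, -8/11) (t = 3/11 on AB, s = 9/11 on CD)

Parametrize AB as A + t(B − A) = (4 + -3 t, -1 + 1 t) and CD as C + s(D − C) = (-5 + 10 s, -4 + 4 s). Solve the linear system for (t, s). Determinant = 22 ≠ 0, so a unique intersection of the containing lines exists. Solution: t = 3/11, s = 9/11 — both in [0, 1], so the segments cross. Intersection point: (35/11, -8/11).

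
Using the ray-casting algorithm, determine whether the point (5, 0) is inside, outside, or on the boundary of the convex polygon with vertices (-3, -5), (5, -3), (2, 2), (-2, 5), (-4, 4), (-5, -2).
The point (5, 0) lies strictly outside the polygon

Cast a horizontal ray to the right from the query point and count how many polygon edges it crosses (each edge strictly once or zero times, handled with the usual half-open convention). 
Parity of crossings → even ⇒ outside.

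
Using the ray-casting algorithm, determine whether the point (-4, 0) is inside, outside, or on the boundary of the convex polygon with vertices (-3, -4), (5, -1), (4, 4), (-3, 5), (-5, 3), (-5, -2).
The point (-4, 0) lies strictly inside the polygon

Cast a horizontal ray to the right from the query point and count how many polygon edges it crosses (each edge strictly once or zero times, handled with the usual half-open convention). 
Parity of crossings → odd ⇒ inside.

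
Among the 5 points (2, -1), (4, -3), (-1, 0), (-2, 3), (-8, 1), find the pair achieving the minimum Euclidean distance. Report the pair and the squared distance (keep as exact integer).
Pair = ((2, -1), (4, -3)); squared distance = 8

Compute all C(5, 2) = 10 pairwise squared distances (x_i − x_j)² + (y_i − y_j)². The minimum is 8, attained by the pair ((2, -1), (4, -3)).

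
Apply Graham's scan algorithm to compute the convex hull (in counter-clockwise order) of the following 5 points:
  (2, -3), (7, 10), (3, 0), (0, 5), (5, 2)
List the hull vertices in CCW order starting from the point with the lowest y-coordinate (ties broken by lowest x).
Hull (CCW) = [(2, -3), (5, 2), (7, 10), (0, 5)]

Graham scan procedure:
  1. Find the pivot p₀ = point with lowest y (tie → lowest x): (2, -3).
  2. Sort the remaining points by polar angle around p₀.
  3. Walk through sorted points, maintaining a stack; pop the top while the last three entries make a non-left turn (cross product ≤ 0).
  4. Final stack is the convex hull in CCW order: (2, -3), (5, 2), (7, 10), (0, 5).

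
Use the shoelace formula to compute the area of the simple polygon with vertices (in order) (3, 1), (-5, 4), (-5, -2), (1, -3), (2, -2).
Area = 38

Shoelace formula: Area = (1/2) |Σ_i (x_i · y_{i+1} − x_{i+1} · y_i)| (indices mod n). Compute each cross term:
  (3)(4) − (-5)(1) = 17
  (-5)(-2) − (-5)(4) = 30
  (-5)(-3) − (1)(-2) = 17
  (1)(-2) − (2)(-3) = 4
  (2)(1) − (3)(-2) = 8
Sum = 76, so (signed) Area = 76/2 = 38, |Area| = 38.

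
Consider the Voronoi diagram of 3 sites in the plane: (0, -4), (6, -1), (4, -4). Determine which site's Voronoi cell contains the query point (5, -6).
Nearest site = (4, -4)

The Voronoi cell of site s contains exactly those query points closer to s than to any other site. Compute squared distances from q = (5, -6) to each site:
  (4 − 5)² + (-4 − -6)² = 5
  (6 − 5)² + (-1 − -6)² = 26
  (0 − 5)² + (-4 − -6)² = 29
Minimum is attained by (4, -4), so q lies in its Voronoi cell.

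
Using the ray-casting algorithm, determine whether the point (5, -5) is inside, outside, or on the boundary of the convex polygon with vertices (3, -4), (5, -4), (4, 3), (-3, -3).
The point (5, -5) lies strictly outside the polygon

Cast a horizontal ray to the right from the query point and count how many polygon edges it crosses (each edge strictly once or zero times, handled with the usual half-open convention). 
Parity of crossings → even ⇒ outside.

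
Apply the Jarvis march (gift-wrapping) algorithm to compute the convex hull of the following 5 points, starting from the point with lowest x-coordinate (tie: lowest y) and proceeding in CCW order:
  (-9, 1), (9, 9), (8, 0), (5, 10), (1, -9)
Hull (CCW) = [(-9, 1), (1, -9), (8, 0), (9, 9), (5, 10)]

Jarvis march: at each step, from the current hull vertex p, select the next vertex q as the point such that every other point lies strictly to the left of (or on) the directed line p → q. (Equivalently: for every other point r, the cross product (q − p) × (r − p) ≥ 0.)
Starting point (lowest x, tie lowest y): (-9, 1). Wrap until returning to start. Resulting hull: (-9, 1), (1, -9), (8, 0), (9, 9), (5, 10).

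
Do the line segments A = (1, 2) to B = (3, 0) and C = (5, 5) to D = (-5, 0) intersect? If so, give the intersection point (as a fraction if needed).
No (intersection of containing lines falls outside at least one segment)

Parametrize and solve: t = -1/3, s = 7/15. At least one of these is outside [0, 1], so the segments do not intersect.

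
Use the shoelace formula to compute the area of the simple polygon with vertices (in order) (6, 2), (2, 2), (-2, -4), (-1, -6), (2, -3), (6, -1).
Area = 61/2

Shoelace formula: Area = (1/2) |Σ_i (x_i · y_{i+1} − x_{i+1} · y_i)| (indices mod n). Compute each cross term:
  (6)(2) − (2)(2) = 8
  (2)(-4) − (-2)(2) = -4
  (-2)(-6) − (-1)(-4) = 8
  (-1)(-3) − (2)(-6) = 15
  (2)(-1) − (6)(-3) = 16
  (6)(2) − (6)(-1) = 18
Sum = 61, so (signed) Area = 61/2 = 61/2, |Area| = 61/2.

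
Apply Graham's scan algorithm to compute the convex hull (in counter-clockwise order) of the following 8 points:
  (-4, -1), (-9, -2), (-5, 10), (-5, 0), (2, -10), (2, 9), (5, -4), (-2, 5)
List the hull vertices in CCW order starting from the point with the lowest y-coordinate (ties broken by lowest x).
Hull (CCW) = [(2, -10), (5, -4), (2, 9), (-5, 10), (-9, -2)]

Graham scan procedure:
  1. Find the pivot p₀ = point with lowest y (tie → lowest x): (2, -10).
  2. Sort the remaining points by polar angle around p₀.
  3. Walk through sorted points, maintaining a stack; pop the top while the last three entries make a non-left turn (cross product ≤ 0).
  4. Final stack is the convex hull in CCW order: (2, -10), (5, -4), (2, 9), (-5, 10), (-9, -2).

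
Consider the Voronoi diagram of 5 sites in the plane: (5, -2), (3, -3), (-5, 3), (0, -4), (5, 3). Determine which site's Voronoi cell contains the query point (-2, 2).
Nearest site = (-5, 3)

The Voronoi cell of site s contains exactly those query points closer to s than to any other site. Compute squared distances from q = (-2, 2) to each site:
  (-5 − -2)² + (3 − 2)² = 10
  (0 − -2)² + (-4 − 2)² = 40
  (3 − -2)² + (-3 − 2)² = 50
  (5 − -2)² + (3 − 2)² = 50
  (5 − -2)² + (-2 − 2)² = 65
Minimum is attained by (-5, 3), so q lies in its Voronoi cell.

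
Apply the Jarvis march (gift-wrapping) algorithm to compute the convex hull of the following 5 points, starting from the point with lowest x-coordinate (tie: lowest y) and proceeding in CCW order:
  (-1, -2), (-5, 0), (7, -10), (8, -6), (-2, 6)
Hull (CCW) = [(-5, 0), (7, -10), (8, -6), (-2, 6)]

Jarvis march: at each step, from the current hull vertex p, select the next vertex q as the point such that every other point lies strictly to the left of (or on) the directed line p → q. (Equivalently: for every other point r, the cross product (q − p) × (r − p) ≥ 0.)
Starting point (lowest x, tie lowest y): (-5, 0). Wrap until returning to start. Resulting hull: (-5, 0), (7, -10), (8, -6), (-2, 6).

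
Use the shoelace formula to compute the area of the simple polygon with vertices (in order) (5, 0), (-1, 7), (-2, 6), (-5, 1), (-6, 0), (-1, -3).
Area = 55

Shoelace formula: Area = (1/2) |Σ_i (x_i · y_{i+1} − x_{i+1} · y_i)| (indices mod n). Compute each cross term:
  (5)(7) − (-1)(0) = 35
  (-1)(6) − (-2)(7) = 8
  (-2)(1) − (-5)(6) = 28
  (-5)(0) − (-6)(1) = 6
  (-6)(-3) − (-1)(0) = 18
  (-1)(0) − (5)(-3) = 15
Sum = 110, so (signed) Area = 110/2 = 55, |Area| = 55.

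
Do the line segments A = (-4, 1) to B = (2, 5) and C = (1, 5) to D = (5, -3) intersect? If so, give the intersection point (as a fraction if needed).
Yes; intersection at (5/4, 9/2) (t = 7/8 on AB, s = 1/16 on CD)

Parametrize AB as A + t(B − A) = (-4 + 6 t, 1 + 4 t) and CD as C + s(D − C) = (1 + 4 s, 5 + -8 s). Solve the linear system for (t, s). Determinant = 64 ≠ 0, so a unique intersection of the containing lines exists. Solution: t = 7/8, s = 1/16 — both in [0, 1], so the segments cross. Intersection point: (5/4, 9/2).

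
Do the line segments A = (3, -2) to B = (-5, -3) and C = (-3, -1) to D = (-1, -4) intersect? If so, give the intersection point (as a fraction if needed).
Yes; intersection at (-25/13, -34/13) (t = 8/13 on AB, s = 7/13 on CD)

Parametrize AB as A + t(B − A) = (3 + -8 t, -2 + -1 t) and CD as C + s(D − C) = (-3 + 2 s, -1 + -3 s). Solve the linear system for (t, s). Determinant = -26 ≠ 0, so a unique intersection of the containing lines exists. Solution: t = 8/13, s = 7/13 — both in [0, 1], so the segments cross. Intersection point: (-25/13, -34/13).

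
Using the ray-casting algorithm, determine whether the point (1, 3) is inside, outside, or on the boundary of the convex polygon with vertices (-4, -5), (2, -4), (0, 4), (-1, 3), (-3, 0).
The point (1, 3) lies strictly outside the polygon

Cast a horizontal ray to the right from the query point and count how many polygon edges it crosses (each edge strictly once or zero times, handled with the usual half-open convention). 
Parity of crossings → even ⇒ outside.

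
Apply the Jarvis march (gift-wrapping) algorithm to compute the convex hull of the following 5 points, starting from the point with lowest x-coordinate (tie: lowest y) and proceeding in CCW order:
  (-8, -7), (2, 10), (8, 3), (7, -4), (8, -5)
Hull (CCW) = [(-8, -7), (8, -5), (8, 3), (2, 10)]

Jarvis march: at each step, from the current hull vertex p, select the next vertex q as the point such that every other point lies strictly to the left of (or on) the directed line p → q. (Equivalently: for every other point r, the cross product (q − p) × (r − p) ≥ 0.)
Starting point (lowest x, tie lowest y): (-8, -7). Wrap until returning to start. Resulting hull: (-8, -7), (8, -5), (8, 3), (2, 10).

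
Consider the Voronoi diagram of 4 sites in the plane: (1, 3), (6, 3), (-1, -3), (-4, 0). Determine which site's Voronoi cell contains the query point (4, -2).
Nearest site = (-1, -3)

The Voronoi cell of site s contains exactly those query points closer to s than to any other site. Compute squared distances from q = (4, -2) to each site:
  (-1 − 4)² + (-3 − -2)² = 26
  (6 − 4)² + (3 − -2)² = 29
  (1 − 4)² + (3 − -2)² = 34
  (-4 − 4)² + (0 − -2)² = 68
Minimum is attained by (-1, -3), so q lies in its Voronoi cell.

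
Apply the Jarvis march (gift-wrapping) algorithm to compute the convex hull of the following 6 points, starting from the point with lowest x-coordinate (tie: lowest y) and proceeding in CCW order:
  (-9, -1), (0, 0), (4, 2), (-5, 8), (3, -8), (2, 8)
Hull (CCW) = [(-9, -1), (3, -8), (4, 2), (2, 8), (-5, 8)]

Jarvis march: at each step, from the current hull vertex p, select the next vertex q as the point such that every other point lies strictly to the left of (or on) the directed line p → q. (Equivalently: for every other point r, the cross product (q − p) × (r − p) ≥ 0.)
Starting point (lowest x, tie lowest y): (-9, -1). Wrap until returning to start. Resulting hull: (-9, -1), (3, -8), (4, 2), (2, 8), (-5, 8).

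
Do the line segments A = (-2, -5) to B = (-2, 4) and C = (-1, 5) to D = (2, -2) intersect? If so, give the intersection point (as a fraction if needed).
No (intersection of containing lines falls outside at least one segment)

Parametrize and solve: t = 37/27, s = -1/3. At least one of these is outside [0, 1], so the segments do not intersect.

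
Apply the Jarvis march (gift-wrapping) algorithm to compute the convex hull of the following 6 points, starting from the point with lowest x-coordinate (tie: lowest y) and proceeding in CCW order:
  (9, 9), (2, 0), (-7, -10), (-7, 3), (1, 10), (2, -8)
Hull (CCW) = [(-7, -10), (2, -8), (9, 9), (1, 10), (-7, 3)]

Jarvis march: at each step, from the current hull vertex p, select the next vertex q as the point such that every other point lies strictly to the left of (or on) the directed line p → q. (Equivalently: for every other point r, the cross product (q − p) × (r − p) ≥ 0.)
Starting point (lowest x, tie lowest y): (-7, -10). Wrap until returning to start. Resulting hull: (-7, -10), (2, -8), (9, 9), (1, 10), (-7, 3).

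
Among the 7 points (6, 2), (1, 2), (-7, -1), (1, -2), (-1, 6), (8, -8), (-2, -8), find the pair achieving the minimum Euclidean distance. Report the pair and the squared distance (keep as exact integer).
Pair = ((1, 2), (1, -2)); squared distance = 16

Compute all C(7, 2) = 21 pairwise squared distances (x_i − x_j)² + (y_i − y_j)². The minimum is 16, attained by the pair ((1, 2), (1, -2)).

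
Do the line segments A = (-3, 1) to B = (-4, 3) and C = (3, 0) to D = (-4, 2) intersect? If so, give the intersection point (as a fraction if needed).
Yes; intersection at (-41/12, 11/6) (t = 5/12 on AB, s = 11/12 on CD)

Parametrize AB as A + t(B − A) = (-3 + -1 t, 1 + 2 t) and CD as C + s(D − C) = (3 + -7 s, 0 + 2 s). Solve the linear system for (t, s). Determinant = -12 ≠ 0, so a unique intersection of the containing lines exists. Solution: t = 5/12, s = 11/12 — both in [0, 1], so the segments cross. Intersection point: (-41/12, 11/6).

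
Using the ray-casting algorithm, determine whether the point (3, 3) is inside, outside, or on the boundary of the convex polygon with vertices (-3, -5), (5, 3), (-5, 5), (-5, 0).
The point (3, 3) lies strictly inside the polygon

Cast a horizontal ray to the right from the query point and count how many polygon edges it crosses (each edge strictly once or zero times, handled with the usual half-open convention). 
Parity of crossings → odd ⇒ inside.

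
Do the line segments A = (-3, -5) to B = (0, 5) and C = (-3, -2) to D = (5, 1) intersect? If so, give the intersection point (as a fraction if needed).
Yes; intersection at (-141/71, -115/71) (t = 24/71 on AB, s = 9/71 on CD)

Parametrize AB as A + t(B − A) = (-3 + 3 t, -5 + 10 t) and CD as C + s(D − C) = (-3 + 8 s, -2 + 3 s). Solve the linear system for (t, s). Determinant = 71 ≠ 0, so a unique intersection of the containing lines exists. Solution: t = 24/71, s = 9/71 — both in [0, 1], so the segments cross. Intersection point: (-141/71, -115/71).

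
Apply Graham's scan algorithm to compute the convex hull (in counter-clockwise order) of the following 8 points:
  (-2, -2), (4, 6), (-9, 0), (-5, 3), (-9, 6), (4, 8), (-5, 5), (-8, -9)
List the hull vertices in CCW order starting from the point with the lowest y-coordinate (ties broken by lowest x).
Hull (CCW) = [(-8, -9), (-2, -2), (4, 6), (4, 8), (-9, 6), (-9, 0)]

Graham scan procedure:
  1. Find the pivot p₀ = point with lowest y (tie → lowest x): (-8, -9).
  2. Sort the remaining points by polar angle around p₀.
  3. Walk through sorted points, maintaining a stack; pop the top while the last three entries make a non-left turn (cross product ≤ 0).
  4. Final stack is the convex hull in CCW order: (-8, -9), (-2, -2), (4, 6), (4, 8), (-9, 6), (-9, 0).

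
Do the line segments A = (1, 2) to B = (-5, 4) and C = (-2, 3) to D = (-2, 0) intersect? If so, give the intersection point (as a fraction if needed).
Yes; intersection at (-2, 3) (t = 1/2 on AB, s = 0 on CD)

Parametrize AB as A + t(B − A) = (1 + -6 t, 2 + 2 t) and CD as C + s(D − C) = (-2 + 0 s, 3 + -3 s). Solve the linear system for (t, s). Determinant = -18 ≠ 0, so a unique intersection of the containing lines exists. Solution: t = 1/2, s = 0 — both in [0, 1], so the segments cross. Intersection point: (-2, 3).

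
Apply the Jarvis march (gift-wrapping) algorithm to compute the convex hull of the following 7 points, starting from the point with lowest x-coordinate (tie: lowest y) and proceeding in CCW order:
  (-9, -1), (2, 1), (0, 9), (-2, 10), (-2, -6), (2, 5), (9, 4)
Hull (CCW) = [(-9, -1), (-2, -6), (9, 4), (0, 9), (-2, 10)]

Jarvis march: at each step, from the current hull vertex p, select the next vertex q as the point such that every other point lies strictly to the left of (or on) the directed line p → q. (Equivalently: for every other point r, the cross product (q − p) × (r − p) ≥ 0.)
Starting point (lowest x, tie lowest y): (-9, -1). Wrap until returning to start. Resulting hull: (-9, -1), (-2, -6), (9, 4), (0, 9), (-2, 10).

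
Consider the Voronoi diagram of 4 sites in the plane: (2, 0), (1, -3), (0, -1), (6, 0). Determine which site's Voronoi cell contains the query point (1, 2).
Nearest site = (2, 0)

The Voronoi cell of site s contains exactly those query points closer to s than to any other site. Compute squared distances from q = (1, 2) to each site:
  (2 − 1)² + (0 − 2)² = 5
  (0 − 1)² + (-1 − 2)² = 10
  (1 − 1)² + (-3 − 2)² = 25
  (6 − 1)² + (0 − 2)² = 29
Minimum is attained by (2, 0), so q lies in its Voronoi cell.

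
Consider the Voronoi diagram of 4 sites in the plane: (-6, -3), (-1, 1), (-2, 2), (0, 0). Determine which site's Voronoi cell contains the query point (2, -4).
Nearest site = (0, 0)

The Voronoi cell of site s contains exactly those query points closer to s than to any other site. Compute squared distances from q = (2, -4) to each site:
  (0 − 2)² + (0 − -4)² = 20
  (-1 − 2)² + (1 − -4)² = 34
  (-2 − 2)² + (2 − -4)² = 52
  (-6 − 2)² + (-3 − -4)² = 65
Minimum is attained by (0, 0), so q lies in its Voronoi cell.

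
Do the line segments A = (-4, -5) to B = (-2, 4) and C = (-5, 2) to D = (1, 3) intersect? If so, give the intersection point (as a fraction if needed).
Yes; intersection at (-61/26, 127/52) (t = 43/52 on AB, s = 23/52 on CD)

Parametrize AB as A + t(B − A) = (-4 + 2 t, -5 + 9 t) and CD as C + s(D − C) = (-5 + 6 s, 2 + 1 s). Solve the linear system for (t, s). Determinant = 52 ≠ 0, so a unique intersection of the containing lines exists. Solution: t = 43/52, s = 23/52 — both in [0, 1], so the segments cross. Intersection point: (-61/26, 127/52).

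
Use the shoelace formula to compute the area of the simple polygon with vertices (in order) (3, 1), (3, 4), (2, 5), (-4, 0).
Area = 16

Shoelace formula: Area = (1/2) |Σ_i (x_i · y_{i+1} − x_{i+1} · y_i)| (indices mod n). Compute each cross term:
  (3)(4) − (3)(1) = 9
  (3)(5) − (2)(4) = 7
  (2)(0) − (-4)(5) = 20
  (-4)(1) − (3)(0) = -4
Sum = 32, so (signed) Area = 32/2 = 16, |Area| = 16.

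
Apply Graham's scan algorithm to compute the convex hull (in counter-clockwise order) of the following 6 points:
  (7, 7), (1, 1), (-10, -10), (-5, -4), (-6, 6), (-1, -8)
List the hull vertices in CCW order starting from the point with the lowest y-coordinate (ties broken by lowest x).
Hull (CCW) = [(-10, -10), (-1, -8), (7, 7), (-6, 6)]

Graham scan procedure:
  1. Find the pivot p₀ = point with lowest y (tie → lowest x): (-10, -10).
  2. Sort the remaining points by polar angle around p₀.
  3. Walk through sorted points, maintaining a stack; pop the top while the last three entries make a non-left turn (cross product ≤ 0).
  4. Final stack is the convex hull in CCW order: (-10, -10), (-1, -8), (7, 7), (-6, 6).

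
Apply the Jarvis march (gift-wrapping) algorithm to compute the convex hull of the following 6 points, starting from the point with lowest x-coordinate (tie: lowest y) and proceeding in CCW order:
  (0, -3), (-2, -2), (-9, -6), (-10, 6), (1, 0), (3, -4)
Hull (CCW) = [(-10, 6), (-9, -6), (3, -4), (1, 0)]

Jarvis march: at each step, from the current hull vertex p, select the next vertex q as the point such that every other point lies strictly to the left of (or on) the directed line p → q. (Equivalently: for every other point r, the cross product (q − p) × (r − p) ≥ 0.)
Starting point (lowest x, tie lowest y): (-10, 6). Wrap until returning to start. Resulting hull: (-10, 6), (-9, -6), (3, -4), (1, 0).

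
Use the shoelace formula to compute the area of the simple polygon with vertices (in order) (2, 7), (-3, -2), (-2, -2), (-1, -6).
Area = 17

Shoelace formula: Area = (1/2) |Σ_i (x_i · y_{i+1} − x_{i+1} · y_i)| (indices mod n). Compute each cross term:
  (2)(-2) − (-3)(7) = 17
  (-3)(-2) − (-2)(-2) = 2
  (-2)(-6) − (-1)(-2) = 10
  (-1)(7) − (2)(-6) = 5
Sum = 34, so (signed) Area = 34/2 = 17, |Area| = 17.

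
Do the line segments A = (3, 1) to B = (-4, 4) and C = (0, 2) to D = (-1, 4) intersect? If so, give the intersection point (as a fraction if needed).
Yes; intersection at (-2/11, 26/11) (t = 5/11 on AB, s = 2/11 on CD)

Parametrize AB as A + t(B − A) = (3 + -7 t, 1 + 3 t) and CD as C + s(D − C) = (0 + -1 s, 2 + 2 s). Solve the linear system for (t, s). Determinant = 11 ≠ 0, so a unique intersection of the containing lines exists. Solution: t = 5/11, s = 2/11 — both in [0, 1], so the segments cross. Intersection point: (-2/11, 26/11).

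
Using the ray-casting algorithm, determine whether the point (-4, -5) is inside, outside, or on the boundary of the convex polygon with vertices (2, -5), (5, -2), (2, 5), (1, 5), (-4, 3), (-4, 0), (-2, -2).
The point (-4, -5) lies strictly outside the polygon

Cast a horizontal ray to the right from the query point and count how many polygon edges it crosses (each edge strictly once or zero times, handled with the usual half-open convention). 
Parity of crossings → even ⇒ outside.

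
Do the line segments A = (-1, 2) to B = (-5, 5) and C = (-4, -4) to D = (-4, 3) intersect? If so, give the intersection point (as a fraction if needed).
No (intersection of containing lines falls outside at least one segment)

Parametrize and solve: t = 3/4, s = 33/28. At least one of these is outside [0, 1], so the segments do not intersect.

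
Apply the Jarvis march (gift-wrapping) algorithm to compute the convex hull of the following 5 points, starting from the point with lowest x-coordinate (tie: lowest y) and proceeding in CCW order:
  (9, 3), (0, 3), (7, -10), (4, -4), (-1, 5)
Hull (CCW) = [(-1, 5), (0, 3), (7, -10), (9, 3)]

Jarvis march: at each step, from the current hull vertex p, select the next vertex q as the point such that every other point lies strictly to the left of (or on) the directed line p → q. (Equivalently: for every other point r, the cross product (q − p) × (r − p) ≥ 0.)
Starting point (lowest x, tie lowest y): (-1, 5). Wrap until returning to start. Resulting hull: (-1, 5), (0, 3), (7, -10), (9, 3).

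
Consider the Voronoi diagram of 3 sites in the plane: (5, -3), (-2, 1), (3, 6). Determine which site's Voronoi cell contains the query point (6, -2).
Nearest site = (5, -3)

The Voronoi cell of site s contains exactly those query points closer to s than to any other site. Compute squared distances from q = (6, -2) to each site:
  (5 − 6)² + (-3 − -2)² = 2
  (-2 − 6)² + (1 − -2)² = 73
  (3 − 6)² + (6 − -2)² = 73
Minimum is attained by (5, -3), so q lies in its Voronoi cell.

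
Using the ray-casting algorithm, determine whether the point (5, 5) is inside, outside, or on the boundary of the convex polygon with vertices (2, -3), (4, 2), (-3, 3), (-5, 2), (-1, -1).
The point (5, 5) lies strictly outside the polygon

Cast a horizontal ray to the right from the query point and count how many polygon edges it crosses (each edge strictly once or zero times, handled with the usual half-open convention). 
Parity of crossings → even ⇒ outside.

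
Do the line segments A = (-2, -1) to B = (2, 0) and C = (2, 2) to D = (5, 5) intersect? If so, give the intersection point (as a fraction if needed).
No (intersection of containing lines falls outside at least one segment)

Parametrize and solve: t = 1/3, s = -8/9. At least one of these is outside [0, 1], so the segments do not intersect.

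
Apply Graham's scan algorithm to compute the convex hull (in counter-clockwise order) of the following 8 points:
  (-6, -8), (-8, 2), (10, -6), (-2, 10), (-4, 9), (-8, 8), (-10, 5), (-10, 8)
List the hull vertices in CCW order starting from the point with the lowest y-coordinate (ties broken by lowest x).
Hull (CCW) = [(-6, -8), (10, -6), (-2, 10), (-10, 8), (-10, 5)]

Graham scan procedure:
  1. Find the pivot p₀ = point with lowest y (tie → lowest x): (-6, -8).
  2. Sort the remaining points by polar angle around p₀.
  3. Walk through sorted points, maintaining a stack; pop the top while the last three entries make a non-left turn (cross product ≤ 0).
  4. Final stack is the convex hull in CCW order: (-6, -8), (10, -6), (-2, 10), (-10, 8), (-10, 5).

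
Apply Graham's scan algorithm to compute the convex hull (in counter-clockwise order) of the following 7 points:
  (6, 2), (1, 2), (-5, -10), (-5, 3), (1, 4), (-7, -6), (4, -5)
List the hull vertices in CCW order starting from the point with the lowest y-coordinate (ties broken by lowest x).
Hull (CCW) = [(-5, -10), (4, -5), (6, 2), (1, 4), (-5, 3), (-7, -6)]

Graham scan procedure:
  1. Find the pivot p₀ = point with lowest y (tie → lowest x): (-5, -10).
  2. Sort the remaining points by polar angle around p₀.
  3. Walk through sorted points, maintaining a stack; pop the top while the last three entries make a non-left turn (cross product ≤ 0).
  4. Final stack is the convex hull in CCW order: (-5, -10), (4, -5), (6, 2), (1, 4), (-5, 3), (-7, -6).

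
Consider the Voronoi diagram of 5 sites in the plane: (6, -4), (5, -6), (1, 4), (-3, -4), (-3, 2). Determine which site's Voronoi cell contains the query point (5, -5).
Nearest site = (5, -6)

The Voronoi cell of site s contains exactly those query points closer to s than to any other site. Compute squared distances from q = (5, -5) to each site:
  (5 − 5)² + (-6 − -5)² = 1
  (6 − 5)² + (-4 − -5)² = 2
  (-3 − 5)² + (-4 − -5)² = 65
  (1 − 5)² + (4 − -5)² = 97
  (-3 − 5)² + (2 − -5)² = 113
Minimum is attained by (5, -6), so q lies in its Voronoi cell.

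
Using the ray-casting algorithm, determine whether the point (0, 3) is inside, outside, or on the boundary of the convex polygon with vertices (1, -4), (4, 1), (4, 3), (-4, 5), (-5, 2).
The point (0, 3) lies strictly inside the polygon

Cast a horizontal ray to the right from the query point and count how many polygon edges it crosses (each edge strictly once or zero times, handled with the usual half-open convention). 
Parity of crossings → odd ⇒ inside.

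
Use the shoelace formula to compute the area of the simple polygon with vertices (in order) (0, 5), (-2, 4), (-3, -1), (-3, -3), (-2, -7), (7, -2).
Area = 133/2

Shoelace formula: Area = (1/2) |Σ_i (x_i · y_{i+1} − x_{i+1} · y_i)| (indices mod n). Compute each cross term:
  (0)(4) − (-2)(5) = 10
  (-2)(-1) − (-3)(4) = 14
  (-3)(-3) − (-3)(-1) = 6
  (-3)(-7) − (-2)(-3) = 15
  (-2)(-2) − (7)(-7) = 53
  (7)(5) − (0)(-2) = 35
Sum = 133, so (signed) Area = 133/2 = 133/2, |Area| = 133/2.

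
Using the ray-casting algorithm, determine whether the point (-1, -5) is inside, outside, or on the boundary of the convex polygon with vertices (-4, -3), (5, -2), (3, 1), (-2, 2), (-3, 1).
The point (-1, -5) lies strictly outside the polygon

Cast a horizontal ray to the right from the query point and count how many polygon edges it crosses (each edge strictly once or zero times, handled with the usual half-open convention). 
Parity of crossings → even ⇒ outside.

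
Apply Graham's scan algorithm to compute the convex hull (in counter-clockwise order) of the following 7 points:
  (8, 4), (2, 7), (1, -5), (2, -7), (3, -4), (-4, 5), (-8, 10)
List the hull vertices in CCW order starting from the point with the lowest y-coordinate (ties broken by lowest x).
Hull (CCW) = [(2, -7), (8, 4), (2, 7), (-8, 10)]

Graham scan procedure:
  1. Find the pivot p₀ = point with lowest y (tie → lowest x): (2, -7).
  2. Sort the remaining points by polar angle around p₀.
  3. Walk through sorted points, maintaining a stack; pop the top while the last three entries make a non-left turn (cross product ≤ 0).
  4. Final stack is the convex hull in CCW order: (2, -7), (8, 4), (2, 7), (-8, 10).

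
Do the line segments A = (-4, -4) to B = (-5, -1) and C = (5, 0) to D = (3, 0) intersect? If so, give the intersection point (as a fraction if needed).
No (intersection of containing lines falls outside at least one segment)

Parametrize and solve: t = 4/3, s = 31/6. At least one of these is outside [0, 1], so the segments do not intersect.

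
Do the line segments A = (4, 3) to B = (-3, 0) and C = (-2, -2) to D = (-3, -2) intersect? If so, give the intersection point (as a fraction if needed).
No (intersection of containing lines falls outside at least one segment)

Parametrize and solve: t = 5/3, s = 17/3. At least one of these is outside [0, 1], so the segments do not intersect.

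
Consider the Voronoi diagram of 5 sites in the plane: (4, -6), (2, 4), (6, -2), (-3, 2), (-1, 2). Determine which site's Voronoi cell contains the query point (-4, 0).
Nearest site = (-3, 2)

The Voronoi cell of site s contains exactly those query points closer to s than to any other site. Compute squared distances from q = (-4, 0) to each site:
  (-3 − -4)² + (2 − 0)² = 5
  (-1 − -4)² + (2 − 0)² = 13
  (2 − -4)² + (4 − 0)² = 52
  (4 − -4)² + (-6 − 0)² = 100
  (6 − -4)² + (-2 − 0)² = 104
Minimum is attained by (-3, 2), so q lies in its Voronoi cell.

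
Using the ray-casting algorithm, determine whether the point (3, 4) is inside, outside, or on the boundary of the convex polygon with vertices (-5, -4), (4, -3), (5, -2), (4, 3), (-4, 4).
The point (3, 4) lies strictly outside the polygon

Cast a horizontal ray to the right from the query point and count how many polygon edges it crosses (each edge strictly once or zero times, handled with the usual half-open convention). 
Parity of crossings → even ⇒ outside.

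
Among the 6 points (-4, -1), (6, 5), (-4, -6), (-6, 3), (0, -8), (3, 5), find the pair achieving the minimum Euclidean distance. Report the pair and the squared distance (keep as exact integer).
Pair = ((6, 5), (3, 5)); squared distance = 9

Compute all C(6, 2) = 15 pairwise squared distances (x_i − x_j)² + (y_i − y_j)². The minimum is 9, attained by the pair ((6, 5), (3, 5)).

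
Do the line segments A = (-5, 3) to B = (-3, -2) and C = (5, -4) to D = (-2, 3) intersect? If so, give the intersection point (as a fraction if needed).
No (intersection of containing lines falls outside at least one segment)

Parametrize and solve: t = -1, s = 12/7. At least one of these is outside [0, 1], so the segments do not intersect.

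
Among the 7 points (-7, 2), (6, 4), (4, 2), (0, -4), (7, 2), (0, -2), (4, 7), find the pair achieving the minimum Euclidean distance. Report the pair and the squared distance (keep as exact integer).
Pair = ((0, -4), (0, -2)); squared distance = 4

Compute all C(7, 2) = 21 pairwise squared distances (x_i − x_j)² + (y_i − y_j)². The minimum is 4, attained by the pair ((0, -4), (0, -2)).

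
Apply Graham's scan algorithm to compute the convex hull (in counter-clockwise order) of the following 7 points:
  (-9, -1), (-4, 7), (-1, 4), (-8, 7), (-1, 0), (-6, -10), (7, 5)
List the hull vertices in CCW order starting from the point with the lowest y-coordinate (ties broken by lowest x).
Hull (CCW) = [(-6, -10), (7, 5), (-4, 7), (-8, 7), (-9, -1)]

Graham scan procedure:
  1. Find the pivot p₀ = point with lowest y (tie → lowest x): (-6, -10).
  2. Sort the remaining points by polar angle around p₀.
  3. Walk through sorted points, maintaining a stack; pop the top while the last three entries make a non-left turn (cross product ≤ 0).
  4. Final stack is the convex hull in CCW order: (-6, -10), (7, 5), (-4, 7), (-8, 7), (-9, -1).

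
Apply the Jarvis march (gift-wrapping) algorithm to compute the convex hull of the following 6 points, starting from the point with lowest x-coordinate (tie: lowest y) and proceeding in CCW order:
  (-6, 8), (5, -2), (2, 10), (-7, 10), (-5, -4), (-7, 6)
Hull (CCW) = [(-7, 6), (-5, -4), (5, -2), (2, 10), (-7, 10)]

Jarvis march: at each step, from the current hull vertex p, select the next vertex q as the point such that every other point lies strictly to the left of (or on) the directed line p → q. (Equivalently: for every other point r, the cross product (q − p) × (r − p) ≥ 0.)
Starting point (lowest x, tie lowest y): (-7, 6). Wrap until returning to start. Resulting hull: (-7, 6), (-5, -4), (5, -2), (2, 10), (-7, 10).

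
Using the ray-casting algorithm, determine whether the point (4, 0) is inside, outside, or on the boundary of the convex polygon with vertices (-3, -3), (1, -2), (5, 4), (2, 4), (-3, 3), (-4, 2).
The point (4, 0) lies strictly outside the polygon

Cast a horizontal ray to the right from the query point and count how many polygon edges it crosses (each edge strictly once or zero times, handled with the usual half-open convention). 
Parity of crossings → even ⇒ outside.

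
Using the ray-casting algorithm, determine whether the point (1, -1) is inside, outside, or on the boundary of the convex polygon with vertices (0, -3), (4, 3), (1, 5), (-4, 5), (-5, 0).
The point (1, -1) lies strictly inside the polygon

Cast a horizontal ray to the right from the query point and count how many polygon edges it crosses (each edge strictly once or zero times, handled with the usual half-open convention). 
Parity of crossings → odd ⇒ inside.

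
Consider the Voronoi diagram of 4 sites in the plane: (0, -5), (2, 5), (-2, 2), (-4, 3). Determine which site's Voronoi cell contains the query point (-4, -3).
Nearest site = (0, -5)

The Voronoi cell of site s contains exactly those query points closer to s than to any other site. Compute squared distances from q = (-4, -3) to each site:
  (0 − -4)² + (-5 − -3)² = 20
  (-2 − -4)² + (2 − -3)² = 29
  (-4 − -4)² + (3 − -3)² = 36
  (2 − -4)² + (5 − -3)² = 100
Minimum is attained by (0, -5), so q lies in its Voronoi cell.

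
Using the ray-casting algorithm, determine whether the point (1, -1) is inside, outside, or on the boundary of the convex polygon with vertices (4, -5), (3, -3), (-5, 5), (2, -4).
The point (1, -1) lies on the polygon boundary

Boundary check: the query satisfies the collinearity and bounding-box conditions for some polygon edge, so it lies exactly on the boundary.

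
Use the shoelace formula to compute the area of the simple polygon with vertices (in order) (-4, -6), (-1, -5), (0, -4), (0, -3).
Area = 3

Shoelace formula: Area = (1/2) |Σ_i (x_i · y_{i+1} − x_{i+1} · y_i)| (indices mod n). Compute each cross term:
  (-4)(-5) − (-1)(-6) = 14
  (-1)(-4) − (0)(-5) = 4
  (0)(-3) − (0)(-4) = 0
  (0)(-6) − (-4)(-3) = -12
Sum = 6, so (signed) Area = 6/2 = 3, |Area| = 3.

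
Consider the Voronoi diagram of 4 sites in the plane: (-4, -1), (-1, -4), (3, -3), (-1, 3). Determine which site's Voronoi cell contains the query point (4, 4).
Nearest site = (-1, 3)

The Voronoi cell of site s contains exactly those query points closer to s than to any other site. Compute squared distances from q = (4, 4) to each site:
  (-1 − 4)² + (3 − 4)² = 26
  (3 − 4)² + (-3 − 4)² = 50
  (-4 − 4)² + (-1 − 4)² = 89
  (-1 − 4)² + (-4 − 4)² = 89
Minimum is attained by (-1, 3), so q lies in its Voronoi cell.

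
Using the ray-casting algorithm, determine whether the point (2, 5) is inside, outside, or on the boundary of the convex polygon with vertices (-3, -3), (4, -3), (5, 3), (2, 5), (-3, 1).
The point (2, 5) lies on the polygon boundary

Boundary check: the query satisfies the collinearity and bounding-box conditions for some polygon edge, so it lies exactly on the boundary.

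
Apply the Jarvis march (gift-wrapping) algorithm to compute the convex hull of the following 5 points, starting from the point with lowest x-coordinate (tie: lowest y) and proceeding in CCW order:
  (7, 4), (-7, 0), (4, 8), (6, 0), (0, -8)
Hull (CCW) = [(-7, 0), (0, -8), (6, 0), (7, 4), (4, 8)]

Jarvis march: at each step, from the current hull vertex p, select the next vertex q as the point such that every other point lies strictly to the left of (or on) the directed line p → q. (Equivalently: for every other point r, the cross product (q − p) × (r − p) ≥ 0.)
Starting point (lowest x, tie lowest y): (-7, 0). Wrap until returning to start. Resulting hull: (-7, 0), (0, -8), (6, 0), (7, 4), (4, 8).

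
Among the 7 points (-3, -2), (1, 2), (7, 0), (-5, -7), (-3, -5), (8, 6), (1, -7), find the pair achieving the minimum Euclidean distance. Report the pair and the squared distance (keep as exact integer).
Pair = ((-5, -7), (-3, -5)); squared distance = 8

Compute all C(7, 2) = 21 pairwise squared distances (x_i − x_j)² + (y_i − y_j)². The minimum is 8, attained by the pair ((-5, -7), (-3, -5)).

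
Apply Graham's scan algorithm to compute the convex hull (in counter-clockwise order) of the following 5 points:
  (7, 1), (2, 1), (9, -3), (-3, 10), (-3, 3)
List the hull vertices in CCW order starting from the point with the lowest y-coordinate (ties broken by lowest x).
Hull (CCW) = [(9, -3), (7, 1), (-3, 10), (-3, 3)]

Graham scan procedure:
  1. Find the pivot p₀ = point with lowest y (tie → lowest x): (9, -3).
  2. Sort the remaining points by polar angle around p₀.
  3. Walk through sorted points, maintaining a stack; pop the top while the last three entries make a non-left turn (cross product ≤ 0).
  4. Final stack is the convex hull in CCW order: (9, -3), (7, 1), (-3, 10), (-3, 3).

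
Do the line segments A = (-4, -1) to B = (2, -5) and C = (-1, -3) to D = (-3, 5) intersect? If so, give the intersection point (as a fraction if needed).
Yes; intersection at (-1, -3) (t = 1/2 on AB, s = 0 on CD)

Parametrize AB as A + t(B − A) = (-4 + 6 t, -1 + -4 t) and CD as C + s(D − C) = (-1 + -2 s, -3 + 8 s). Solve the linear system for (t, s). Determinant = -40 ≠ 0, so a unique intersection of the containing lines exists. Solution: t = 1/2, s = 0 — both in [0, 1], so the segments cross. Intersection point: (-1, -3).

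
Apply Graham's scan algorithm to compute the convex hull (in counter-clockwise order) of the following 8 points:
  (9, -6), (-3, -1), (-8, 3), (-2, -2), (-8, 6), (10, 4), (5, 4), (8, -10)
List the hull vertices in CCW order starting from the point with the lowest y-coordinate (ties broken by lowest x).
Hull (CCW) = [(8, -10), (9, -6), (10, 4), (-8, 6), (-8, 3), (-2, -2)]

Graham scan procedure:
  1. Find the pivot p₀ = point with lowest y (tie → lowest x): (8, -10).
  2. Sort the remaining points by polar angle around p₀.
  3. Walk through sorted points, maintaining a stack; pop the top while the last three entries make a non-left turn (cross product ≤ 0).
  4. Final stack is the convex hull in CCW order: (8, -10), (9, -6), (10, 4), (-8, 6), (-8, 3), (-2, -2).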